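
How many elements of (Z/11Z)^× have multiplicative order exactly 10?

4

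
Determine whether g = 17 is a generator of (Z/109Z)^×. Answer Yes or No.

φ(109) = 109 − 1 = 108 = 2^2 · 3^3.
Test 17^(108/q) mod 109 for each prime factor q of 108:
17^54 ≡ 108 (mod 109)  [q = 2: ≢ 1 ✓]
17^36 ≡ 1 (mod 109)  [q = 3: ≡ 1 ✗]
The check at q = 3 fails, so 17 generates a proper subgroup.

No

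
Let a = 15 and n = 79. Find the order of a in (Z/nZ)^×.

26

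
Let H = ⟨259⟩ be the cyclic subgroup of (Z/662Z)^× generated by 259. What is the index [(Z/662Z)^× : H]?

10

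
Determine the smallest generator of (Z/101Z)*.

2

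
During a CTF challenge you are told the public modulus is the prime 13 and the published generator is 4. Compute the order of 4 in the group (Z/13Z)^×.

Since 4 ∈ (Z/13Z)^×, its order divides φ(13) = 13 − 1 = 12 = 2^2 · 3.
Divisors of 12: 1, 2, 3, 4, 6, 12.
Test each divisor d:
4^1 ≡ 4 (mod 13)
4^2 ≡ 3 (mod 13)
4^3 ≡ 12 (mod 13)
4^4 ≡ 9 (mod 13)
4^6 ≡ 1 (mod 13) ✓
Therefore the multiplicative order of 4 modulo 13 is 6.

6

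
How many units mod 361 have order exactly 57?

36

φ(361) = φ(19^2) = 19·(19−1) = 342 = 2 · 3^2 · 19.
In a cyclic group of order 342, there are φ(d) elements of order d for each divisor d of 342, and zero for non-divisors.
57 = 3 · 19 divides 342, and φ(57) = 36.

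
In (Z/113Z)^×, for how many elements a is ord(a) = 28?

φ(113) = 113 − 1 = 112 = 2^4 · 7.
In a cyclic group of order 112, there are φ(d) elements of order d for each divisor d of 112, and zero for non-divisors.
28 = 2^2 · 7 divides 112, and φ(28) = 12.

12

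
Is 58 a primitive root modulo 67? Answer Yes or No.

φ(67) = 67 − 1 = 66 = 2 · 3 · 11.
It suffices to check that the order of 58 is not a proper divisor of 66: compute 58^(66/q) for q ∈ {2, 3, 11}.
58^33 ≡ 66 (mod 67)  [q = 2: ≢ 1 ✓]
58^22 ≡ 1 (mod 67)  [q = 3: ≡ 1 ✗]
58^6 ≡ 64 (mod 67)  [q = 11: ≢ 1 ✓]
The check at q = 3 fails, so 58 generates a proper subgroup.

No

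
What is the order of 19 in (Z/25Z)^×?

10

The order of 19 must divide φ(25) = φ(5^2) = 5·(5−1) = 20 = 2^2 · 5.
Divisors of 20: 1, 2, 4, 5, 10, 20.
Evaluate successive powers at the divisors of 20:
19^1 ≡ 19 (mod 25)
19^2 ≡ 11 (mod 25)
19^4 ≡ 21 (mod 25)
19^5 ≡ 24 (mod 25)
19^10 ≡ 1 (mod 25) ✓
The smallest such exponent is 10, so the order of 19 is 10.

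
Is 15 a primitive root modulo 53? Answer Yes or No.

No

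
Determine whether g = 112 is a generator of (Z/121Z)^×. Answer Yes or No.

No

φ(121) = φ(11^2) = 11·(11−1) = 110 = 2 · 5 · 11.
Test 112^(110/q) mod 121 for each prime factor q of 110:
112^55 ≡ 120 (mod 121)  [q = 2: ≢ 1 ✓]
112^22 ≡ 81 (mod 121)  [q = 5: ≢ 1 ✓]
112^10 ≡ 1 (mod 121)  [q = 11: ≡ 1 ✗]
Since 112^10 ≡ 1, the order of 112 divides 10 < 110, so 112 is not a primitive root.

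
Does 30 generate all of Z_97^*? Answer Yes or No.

No

φ(97) = 97 − 1 = 96 = 2^5 · 3.
An element g generates (Z/97Z)^× iff g^(96/q) ≢ 1 (mod 97) for each prime q ∈ {2, 3}.
30^48 ≡ 96 (mod 97)  [q = 2: ≢ 1 ✓]
30^32 ≡ 1 (mod 97)  [q = 3: ≡ 1 ✗]
30^32 ≡ 1 shows ord(30) | 32, strictly less than φ(97); not a primitive root.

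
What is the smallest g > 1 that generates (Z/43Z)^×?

3

φ(43) = 43 − 1 = 42 = 2 · 3 · 7.
g is a primitive root iff g^(42/q) ≢ 1 (mod 43) for each prime q ∈ {2, 3, 7}.
g = 2: 2^21 ≡ 42; 2^14 ≡ 1 — hits 1, so not a primitive root.
g = 3: 3^21 ≡ 42; 3^14 ≡ 36; 3^6 ≡ 41 — none is 1, so 3 is a primitive root.
Hence the least primitive root of 43 is 3.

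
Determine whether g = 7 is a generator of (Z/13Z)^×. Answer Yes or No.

φ(13) = 13 − 1 = 12 = 2^2 · 3.
It suffices to check that the order of 7 is not a proper divisor of 12: compute 7^(12/q) for q ∈ {2, 3}.
7^6 ≡ 12 (mod 13)  [q = 2: ≢ 1 ✓]
7^4 ≡ 9 (mod 13)  [q = 3: ≢ 1 ✓]
None equal 1, so ord_13(7) = 12: 7 is a primitive root.

Yes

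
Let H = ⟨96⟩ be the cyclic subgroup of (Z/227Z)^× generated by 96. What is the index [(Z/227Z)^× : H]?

1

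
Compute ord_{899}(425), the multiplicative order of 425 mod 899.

420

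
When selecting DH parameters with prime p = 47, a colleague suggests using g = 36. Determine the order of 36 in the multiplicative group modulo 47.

23

Since 36 ∈ (Z/47Z)^×, its order divides φ(47) = 47 − 1 = 46 = 2 · 23.
Divisors of 46: 1, 2, 23, 46.
Check 36^d mod 47 for each divisor in increasing order:
36^1 ≡ 36 (mod 47)
36^2 ≡ 27 (mod 47)
36^23 ≡ 1 (mod 47) ✓
So ord_47(36) = 23.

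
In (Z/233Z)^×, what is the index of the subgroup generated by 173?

ord(173) | φ(233) = 233 − 1 = 232 = 2^3 · 29.
Divisors of 232: 1, 2, 4, 8, 29, 58, 116, 232.
Compute 173^d (mod 233) for the divisors d until we hit 1:
173^1 ≡ 173 (mod 233)
173^2 ≡ 105 (mod 233)
173^4 ≡ 74 (mod 233)
173^8 ≡ 117 (mod 233)
173^29 ≡ 144 (mod 233)
173^58 ≡ 232 (mod 233)
173^116 ≡ 1 (mod 233) ✓
Thus |⟨173⟩| = ord(173) = 116.
Index = |(Z/233Z)^×| / |⟨173⟩| = 232 / 116 = 2.

2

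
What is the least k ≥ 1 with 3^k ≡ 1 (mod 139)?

By Lagrange's theorem, ord_139(3) divides φ(139) = 139 − 1 = 138 = 2 · 3 · 23.
Divisors of 138: 1, 2, 3, 6, 23, 46, 69, 138.
Check 3^d mod 139 for each divisor in increasing order:
3^1 ≡ 3 (mod 139)
3^2 ≡ 9 (mod 139)
3^3 ≡ 27 (mod 139)
3^6 ≡ 34 (mod 139)
3^23 ≡ 43 (mod 139)
3^46 ≡ 42 (mod 139)
3^69 ≡ 138 (mod 139)
3^138 ≡ 1 (mod 139) ✓
Therefore the multiplicative order of 3 modulo 139 is 138.

138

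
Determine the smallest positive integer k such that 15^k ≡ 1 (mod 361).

342

The order of 15 must divide φ(361) = φ(19^2) = 19·(19−1) = 342 = 2 · 3^2 · 19.
Divisors of 342: 1, 2, 3, 6, 9, 18, 19, 38, 57, 114, 171, 342.
Evaluate successive powers at the divisors of 342:
15^1 ≡ 15 (mod 361)
15^2 ≡ 225 (mod 361)
15^3 ≡ 126 (mod 361)
15^6 ≡ 353 (mod 361)
15^9 ≡ 75 (mod 361)
15^18 ≡ 210 (mod 361)
15^19 ≡ 262 (mod 361)
15^38 ≡ 54 (mod 361)
15^57 ≡ 69 (mod 361)
15^114 ≡ 68 (mod 361)
15^171 ≡ 360 (mod 361)
15^342 ≡ 1 (mod 361) ✓
Hence ord(15) = 342.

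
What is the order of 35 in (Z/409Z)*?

By Lagrange's theorem, ord_409(35) divides φ(409) = 409 − 1 = 408 = 2^3 · 3 · 17.
Divisors of 408: 1, 2, 3, 4, 6, 8, 12, 17, 24, 34, 51, 68, 102, 136, 204, 408.
Check 35^d mod 409 for each divisor in increasing order:
35^1 ≡ 35
35^2 ≡ 407
35^3 ≡ 339
35^4 ≡ 4
35^6 ≡ 401
35^8 ≡ 16
35^12 ≡ 64
35^17 ≡ 371
35^24 ≡ 6
35^34 ≡ 217
35^51 ≡ 343
35^68 ≡ 54
35^102 ≡ 266
35^136 ≡ 53
35^204 ≡ 408
35^408 ≡ 1
The smallest such exponent is 408, so the order of 35 is 408.

408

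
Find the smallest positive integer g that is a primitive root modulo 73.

5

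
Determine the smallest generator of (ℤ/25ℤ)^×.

2

φ(25) = φ(5^2) = 5·(5−1) = 20 = 2^2 · 5.
Test candidates g = 2, 3, … against the prime factors q ∈ {2, 5} of φ(25): g is a generator iff g^(20/q) ≢ 1 for every such q.
g = 2: 2^10 ≡ 24; 2^4 ≡ 16 — none is 1, so 2 is a primitive root.
So 2 is the smallest generator of (Z/25Z)^×.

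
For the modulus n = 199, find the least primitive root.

φ(199) = 199 − 1 = 198 = 2 · 3^2 · 11.
Test candidates g = 2, 3, … against the prime factors q ∈ {2, 3, 11} of φ(199): g is a generator iff g^(198/q) ≢ 1 for every such q.
g = 2: 2^99 ≡ 1 — hits 1, so not a primitive root.
g = 3: 3^99 ≡ 198; 3^66 ≡ 106; 3^18 ≡ 125 — none is 1, so 3 is a primitive root.
So 3 is the smallest generator of (Z/199Z)^×.

3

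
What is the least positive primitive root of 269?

2

φ(269) = 269 − 1 = 268 = 2^2 · 67.
Test candidates g = 2, 3, … against the prime factors q ∈ {2, 67} of φ(269): g is a generator iff g^(268/q) ≢ 1 for every such q.
g = 2: 2^134 ≡ 268; 2^4 ≡ 16 — none is 1, so 2 is a primitive root.
So 2 is the smallest generator of (Z/269Z)^×.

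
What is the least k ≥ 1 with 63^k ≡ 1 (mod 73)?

8

The order of 63 must divide φ(73) = 73 − 1 = 72 = 2^3 · 3^2.
Divisors of 72: 1, 2, 3, 4, 6, 8, 9, 12, 18, 24, 36, 72.
Compute 63^d (mod 73) for the divisors d until we hit 1:
63^1 ≡ 63
63^2 ≡ 27
63^3 ≡ 22
63^4 ≡ 72
63^6 ≡ 46
63^8 ≡ 1
Hence ord(63) = 8.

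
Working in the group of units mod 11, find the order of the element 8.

10

By Lagrange's theorem, ord_11(8) divides φ(11) = 11 − 1 = 10 = 2 · 5.
Divisors of 10: 1, 2, 5, 10.
Compute 8^d (mod 11) for the divisors d until we hit 1:
8^1 ≡ 8
8^2 ≡ 9
8^5 ≡ 10
8^10 ≡ 1
So ord_11(8) = 10.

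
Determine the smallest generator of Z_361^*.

φ(361) = φ(19^2) = 19·(19−1) = 342 = 2 · 3^2 · 19.
g is a primitive root iff g^(342/q) ≢ 1 (mod 361) for each prime q ∈ {2, 3, 19}.
g = 2: 2^171 ≡ 360; 2^114 ≡ 292; 2^18 ≡ 58 — none is 1, so 2 is a primitive root.
Hence the least primitive root of 361 is 2.

2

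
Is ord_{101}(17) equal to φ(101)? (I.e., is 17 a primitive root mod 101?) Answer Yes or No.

φ(101) = 101 − 1 = 100 = 2^2 · 5^2.
An element g generates (Z/101Z)^× iff g^(100/q) ≢ 1 (mod 101) for each prime q ∈ {2, 5}.
17^50 ≡ 1 (mod 101)  [q = 2: ≡ 1 ✗]
17^20 ≡ 1 (mod 101)  [q = 5: ≡ 1 ✗]
Since 17^50 ≡ 1, the order of 17 divides 50 < 100, so 17 is not a primitive root.

No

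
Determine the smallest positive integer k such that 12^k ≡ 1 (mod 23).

11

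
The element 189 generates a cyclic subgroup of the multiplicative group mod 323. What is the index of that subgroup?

Since 189 ∈ (Z/323Z)^×, its order divides φ(323) = φ(17·19) = (17−1)·(19−1) = 16·18 = 288 = 2^5 · 3^2.
Divisors of 288: 1, 2, 3, 4, 6, 8, 9, 12, 16, 18, 24, 32, 36, 48, 72, 96, 144, 288.
Compute 189^d (mod 323) for the divisors d until we hit 1:
189^1 ≡ 189 (mod 323)
189^2 ≡ 191 (mod 323)
189^3 ≡ 246 (mod 323)
189^4 ≡ 305 (mod 323)
189^6 ≡ 115 (mod 323)
189^8 ≡ 1 (mod 323) ✓
The order of 189 is 8, so the subgroup it generates has 8 elements.
Index = |(Z/323Z)^×| / |⟨189⟩| = 288 / 8 = 36.

36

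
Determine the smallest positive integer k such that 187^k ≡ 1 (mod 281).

280

By Lagrange's theorem, ord_281(187) divides φ(281) = 281 − 1 = 280 = 2^3 · 5 · 7.
Divisors of 280: 1, 2, 4, 5, 7, 8, 10, 14, 20, 28, 35, 40, 56, 70, 140, 280.
Evaluate successive powers at the divisors of 280:
187^1 ≡ 187 (mod 281)
187^2 ≡ 125 (mod 281)
187^4 ≡ 170 (mod 281)
187^5 ≡ 37 (mod 281)
187^7 ≡ 129 (mod 281)
187^8 ≡ 238 (mod 281)
187^10 ≡ 245 (mod 281)
187^14 ≡ 62 (mod 281)
187^20 ≡ 172 (mod 281)
187^28 ≡ 191 (mod 281)
187^35 ≡ 192 (mod 281)
187^40 ≡ 79 (mod 281)
187^56 ≡ 232 (mod 281)
187^70 ≡ 53 (mod 281)
187^140 ≡ 280 (mod 281)
187^280 ≡ 1 (mod 281) ✓
Therefore the multiplicative order of 187 modulo 281 is 280.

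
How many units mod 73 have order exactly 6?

φ(73) = 73 − 1 = 72 = 2^3 · 3^2.
In a cyclic group of order 72, there are φ(d) elements of order d for each divisor d of 72, and zero for non-divisors.
6 = 2 · 3 divides 72, and φ(6) = 2.

2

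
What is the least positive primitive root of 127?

φ(127) = 127 − 1 = 126 = 2 · 3^2 · 7.
Test candidates g = 2, 3, … against the prime factors q ∈ {2, 3, 7} of φ(127): g is a generator iff g^(126/q) ≢ 1 for every such q.
g = 2: 2^63 ≡ 1 — hits 1, so not a primitive root.
g = 3: 3^63 ≡ 126; 3^42 ≡ 107; 3^18 ≡ 4 — none is 1, so 3 is a primitive root.
The smallest primitive root modulo 127 is 3.

3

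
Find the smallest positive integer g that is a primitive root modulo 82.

φ(82) = φ(2)·φ(41) = 1·40 = 40 = 2^3 · 5.
g is a primitive root iff g^(40/q) ≢ 1 (mod 82) for each prime q ∈ {2, 5}.
g = 2: gcd(2, 82) = 2 > 1, not a unit — skip.
g = 3: 3^20 ≡ 81; 3^8 ≡ 1 — hits 1, so not a primitive root.
g = 4: gcd(4, 82) = 2 > 1, not a unit — skip.
g = 5: 5^20 ≡ 1 — hits 1, so not a primitive root.
g = 6: gcd(6, 82) = 2 > 1, not a unit — skip.
g = 7: 7^20 ≡ 81; 7^8 ≡ 37 — none is 1, so 7 is a primitive root.
So 7 is the smallest generator of (Z/82Z)^×.

7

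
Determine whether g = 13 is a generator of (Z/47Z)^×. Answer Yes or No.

φ(47) = 47 − 1 = 46 = 2 · 23.
13 is a primitive root mod 47 iff 13^(φ(47)/q) ≢ 1 for every prime q | φ(47), i.e. q ∈ {2, 23}.
13^23 ≡ 46 (mod 47)  [q = 2: ≢ 1 ✓]
13^2 ≡ 28 (mod 47)  [q = 23: ≢ 1 ✓]
Every test exponent gives a nontrivial residue, hence 13 generates the full group.

Yes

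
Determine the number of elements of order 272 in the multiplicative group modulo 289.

128

φ(289) = φ(17^2) = 17·(17−1) = 272 = 2^4 · 17.
In a cyclic group of order 272, there are φ(d) elements of order d for each divisor d of 272, and zero for non-divisors.
272 = 2^4 · 17 divides 272, and φ(272) = 128.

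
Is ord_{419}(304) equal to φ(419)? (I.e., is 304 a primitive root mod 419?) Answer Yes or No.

Yes

φ(419) = 419 − 1 = 418 = 2 · 11 · 19.
An element g generates (Z/419Z)^× iff g^(418/q) ≢ 1 (mod 419) for each prime q ∈ {2, 11, 19}.
304^209 ≡ 418 (mod 419)  [q = 2: ≢ 1 ✓]
304^38 ≡ 102 (mod 419)  [q = 11: ≢ 1 ✓]
304^22 ≡ 114 (mod 419)  [q = 19: ≢ 1 ✓]
All checks pass, so 304 has order 418 and is a primitive root modulo 419.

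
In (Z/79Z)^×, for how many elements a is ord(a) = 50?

0

φ(79) = 79 − 1 = 78 = 2 · 3 · 13.
(Z/79Z)^× is cyclic (|G| = 78); a cyclic group of order m has exactly φ(d) elements of each order d | m, and none otherwise.
Since 50 ∤ 78, the count is 0.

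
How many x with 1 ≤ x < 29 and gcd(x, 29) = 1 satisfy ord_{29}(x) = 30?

0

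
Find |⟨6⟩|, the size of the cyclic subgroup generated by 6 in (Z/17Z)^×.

Since 6 ∈ (Z/17Z)^×, its order divides φ(17) = 17 − 1 = 16 = 2^4.
Divisors of 16: 1, 2, 4, 8, 16.
Compute 6^d (mod 17) for the divisors d until we hit 1:
6^1 ≡ 6 (mod 17)
6^2 ≡ 2 (mod 17)
6^4 ≡ 4 (mod 17)
6^8 ≡ 16 (mod 17)
6^16 ≡ 1 (mod 17) ✓
Hence ord(6) = 16.

16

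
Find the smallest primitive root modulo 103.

5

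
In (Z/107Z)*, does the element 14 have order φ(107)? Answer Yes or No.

No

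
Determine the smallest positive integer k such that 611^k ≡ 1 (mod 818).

By Lagrange's theorem, ord_818(611) divides φ(818) = φ(2)·φ(409) = 1·408 = 408 = 2^3 · 3 · 17.
Divisors of 408: 1, 2, 3, 4, 6, 8, 12, 17, 24, 34, 51, 68, 102, 136, 204, 408.
Evaluate successive powers at the divisors of 408:
611^1 ≡ 611 (mod 818)
611^2 ≡ 313 (mod 818)
611^3 ≡ 649 (mod 818)
611^4 ≡ 627 (mod 818)
611^6 ≡ 749 (mod 818)
611^8 ≡ 489 (mod 818)
611^12 ≡ 671 (mod 818)
611^17 ≡ 769 (mod 818)
611^24 ≡ 341 (mod 818)
611^34 ≡ 765 (mod 818)
611^51 ≡ 143 (mod 818)
611^68 ≡ 355 (mod 818)
611^102 ≡ 817 (mod 818)
611^136 ≡ 53 (mod 818)
611^204 ≡ 1 (mod 818) ✓
The smallest such exponent is 204, so the order of 611 is 204.

204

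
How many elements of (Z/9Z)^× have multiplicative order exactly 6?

φ(9) = φ(3^2) = 3·(3−1) = 6 = 2 · 3.
Since (Z/9Z)^× is cyclic of order 6, the number of elements of order d is φ(d) when d | 6 and 0 otherwise.
6 = 2 · 3 divides 6, and φ(6) = 2.

2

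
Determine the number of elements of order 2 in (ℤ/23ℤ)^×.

1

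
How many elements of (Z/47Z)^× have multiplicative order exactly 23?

22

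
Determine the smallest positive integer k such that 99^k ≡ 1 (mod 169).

4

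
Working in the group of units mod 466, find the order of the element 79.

Since 79 ∈ (Z/466Z)^×, its order divides φ(466) = φ(2)·φ(233) = 1·232 = 232 = 2^3 · 29.
Divisors of 232: 1, 2, 4, 8, 29, 58, 116, 232.
Check 79^d mod 466 for each divisor in increasing order:
79^1 ≡ 79
79^2 ≡ 183
79^4 ≡ 403
79^8 ≡ 241
79^29 ≡ 97
79^58 ≡ 89
79^116 ≡ 465
79^232 ≡ 1
Therefore the multiplicative order of 79 modulo 466 is 232.

232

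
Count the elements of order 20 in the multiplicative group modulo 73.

0

φ(73) = 73 − 1 = 72 = 2^3 · 3^2.
In a cyclic group of order 72, there are φ(d) elements of order d for each divisor d of 72, and zero for non-divisors.
Here 72 is not a multiple of 20, so there are no elements of order 20.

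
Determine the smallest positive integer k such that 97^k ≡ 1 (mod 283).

141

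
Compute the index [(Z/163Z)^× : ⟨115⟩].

6

The order of 115 must divide φ(163) = 163 − 1 = 162 = 2 · 3^4.
Divisors of 162: 1, 2, 3, 6, 9, 18, 27, 54, 81, 162.
Compute 115^d (mod 163) for the divisors d until we hit 1:
115^1 ≡ 115 (mod 163)
115^2 ≡ 22 (mod 163)
115^3 ≡ 85 (mod 163)
115^6 ≡ 53 (mod 163)
115^9 ≡ 104 (mod 163)
115^18 ≡ 58 (mod 163)
115^27 ≡ 1 (mod 163) ✓
Thus |⟨115⟩| = ord(115) = 27.
Index = |(Z/163Z)^×| / |⟨115⟩| = 162 / 27 = 6.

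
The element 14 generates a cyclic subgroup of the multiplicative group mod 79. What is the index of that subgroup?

Since 14 ∈ (Z/79Z)^×, its order divides φ(79) = 79 − 1 = 78 = 2 · 3 · 13.
Divisors of 78: 1, 2, 3, 6, 13, 26, 39, 78.
Compute 14^d (mod 79) for the divisors d until we hit 1:
14^1 ≡ 14 (mod 79)
14^2 ≡ 38 (mod 79)
14^3 ≡ 58 (mod 79)
14^6 ≡ 46 (mod 79)
14^13 ≡ 78 (mod 79)
14^26 ≡ 1 (mod 79) ✓
Thus |⟨14⟩| = ord(14) = 26.
[(Z/79Z)^× : ⟨14⟩] = 78/26 = 3.

3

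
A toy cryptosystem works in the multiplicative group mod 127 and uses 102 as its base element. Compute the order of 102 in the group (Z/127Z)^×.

By Lagrange's theorem, ord_127(102) divides φ(127) = 127 − 1 = 126 = 2 · 3^2 · 7.
Divisors of 126: 1, 2, 3, 6, 7, 9, 14, 18, 21, 42, 63, 126.
Test each divisor d:
102^1 ≡ 102 (mod 127)
102^2 ≡ 117 (mod 127)
102^3 ≡ 123 (mod 127)
102^6 ≡ 16 (mod 127)
102^7 ≡ 108 (mod 127)
102^9 ≡ 63 (mod 127)
102^14 ≡ 107 (mod 127)
102^18 ≡ 32 (mod 127)
102^21 ≡ 126 (mod 127)
102^42 ≡ 1 (mod 127) ✓
So ord_127(102) = 42.

42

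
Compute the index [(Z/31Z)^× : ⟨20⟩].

ord(20) | φ(31) = 31 − 1 = 30 = 2 · 3 · 5.
Divisors of 30: 1, 2, 3, 5, 6, 10, 15, 30.
Evaluate successive powers at the divisors of 30:
20^1 ≡ 20 (mod 31)
20^2 ≡ 28 (mod 31)
20^3 ≡ 2 (mod 31)
20^5 ≡ 25 (mod 31)
20^6 ≡ 4 (mod 31)
20^10 ≡ 5 (mod 31)
20^15 ≡ 1 (mod 31) ✓
So ord_31(20) = 15, hence |⟨20⟩| = 15.
The index is φ(31) / ord(20) = 30 / 15 = 2.

2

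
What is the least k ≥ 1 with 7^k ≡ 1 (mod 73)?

ord(7) | φ(73) = 73 − 1 = 72 = 2^3 · 3^2.
Divisors of 72: 1, 2, 3, 4, 6, 8, 9, 12, 18, 24, 36, 72.
Check 7^d mod 73 for each divisor in increasing order:
7^1 ≡ 7 (mod 73)
7^2 ≡ 49 (mod 73)
7^3 ≡ 51 (mod 73)
7^4 ≡ 65 (mod 73)
7^6 ≡ 46 (mod 73)
7^8 ≡ 64 (mod 73)
7^9 ≡ 10 (mod 73)
7^12 ≡ 72 (mod 73)
7^18 ≡ 27 (mod 73)
7^24 ≡ 1 (mod 73) ✓
Therefore the multiplicative order of 7 modulo 73 is 24.

24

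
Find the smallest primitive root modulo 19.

2

φ(19) = 19 − 1 = 18 = 2 · 3^2.
g is a primitive root iff g^(18/q) ≢ 1 (mod 19) for each prime q ∈ {2, 3}.
g = 2: 2^9 ≡ 18; 2^6 ≡ 7 — none is 1, so 2 is a primitive root.
Hence the least primitive root of 19 is 2.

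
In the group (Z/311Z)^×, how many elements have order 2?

φ(311) = 311 − 1 = 310 = 2 · 5 · 31.
In a cyclic group of order 310, there are φ(d) elements of order d for each divisor d of 310, and zero for non-divisors.
2 | 310, and φ(2) = 2 − 1 = 1.

1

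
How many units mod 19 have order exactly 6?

2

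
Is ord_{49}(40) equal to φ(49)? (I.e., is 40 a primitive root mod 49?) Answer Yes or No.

Yes

φ(49) = φ(7^2) = 7·(7−1) = 42 = 2 · 3 · 7.
40 is a primitive root mod 49 iff 40^(φ(49)/q) ≢ 1 for every prime q | φ(49), i.e. q ∈ {2, 3, 7}.
40^21 ≡ 48 (mod 49)  [q = 2: ≢ 1 ✓]
40^14 ≡ 18 (mod 49)  [q = 3: ≢ 1 ✓]
40^6 ≡ 36 (mod 49)  [q = 7: ≢ 1 ✓]
None equal 1, so ord_49(40) = 42: 40 is a primitive root.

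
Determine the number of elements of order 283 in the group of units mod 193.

0

φ(193) = 193 − 1 = 192 = 2^6 · 3.
In a cyclic group of order 192, there are φ(d) elements of order d for each divisor d of 192, and zero for non-divisors.
Since 283 ∤ 192, the count is 0.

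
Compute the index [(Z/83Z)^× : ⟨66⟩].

1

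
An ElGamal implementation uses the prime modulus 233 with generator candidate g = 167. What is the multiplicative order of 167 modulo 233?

116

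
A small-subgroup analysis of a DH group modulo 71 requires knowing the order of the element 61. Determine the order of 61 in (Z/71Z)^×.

70

The order of 61 must divide φ(71) = 71 − 1 = 70 = 2 · 5 · 7.
Divisors of 70: 1, 2, 5, 7, 10, 14, 35, 70.
Check 61^d mod 71 for each divisor in increasing order:
61^1 ≡ 61 (mod 71)
61^2 ≡ 29 (mod 71)
61^5 ≡ 39 (mod 71)
61^7 ≡ 66 (mod 71)
61^10 ≡ 30 (mod 71)
61^14 ≡ 25 (mod 71)
61^35 ≡ 70 (mod 71)
61^70 ≡ 1 (mod 71) ✓
The smallest such exponent is 70, so the order of 61 is 70.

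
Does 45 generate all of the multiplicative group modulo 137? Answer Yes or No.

φ(137) = 137 − 1 = 136 = 2^3 · 17.
Test 45^(136/q) mod 137 for each prime factor q of 136:
45^68 ≡ 136 (mod 137)  [q = 2: ≢ 1 ✓]
45^8 ≡ 56 (mod 137)  [q = 17: ≢ 1 ✓]
None equal 1, so ord_137(45) = 136: 45 is a primitive root.

Yes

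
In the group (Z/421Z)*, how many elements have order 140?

φ(421) = 421 − 1 = 420 = 2^2 · 3 · 5 · 7.
In a cyclic group of order 420, there are φ(d) elements of order d for each divisor d of 420, and zero for non-divisors.
140 = 2^2 · 5 · 7 divides 420, and φ(140) = 48.

48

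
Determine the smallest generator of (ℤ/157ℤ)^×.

φ(157) = 157 − 1 = 156 = 2^2 · 3 · 13.
g is a primitive root iff g^(156/q) ≢ 1 (mod 157) for each prime q ∈ {2, 3, 13}.
g = 2: 2^78 ≡ 156; 2^52 ≡ 1 — hits 1, so not a primitive root.
g = 3: 3^78 ≡ 1 — hits 1, so not a primitive root.
g = 4: 4^78 ≡ 1 — hits 1, so not a primitive root.
g = 5: 5^78 ≡ 156; 5^52 ≡ 12; 5^12 ≡ 130 — none is 1, so 5 is a primitive root.
So 5 is the smallest generator of (Z/157Z)^×.

5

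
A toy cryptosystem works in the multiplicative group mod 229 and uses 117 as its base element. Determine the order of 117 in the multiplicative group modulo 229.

228

ord(117) | φ(229) = 229 − 1 = 228 = 2^2 · 3 · 19.
Divisors of 228: 1, 2, 3, 4, 6, 12, 19, 38, 57, 76, 114, 228.
Check 117^d mod 229 for each divisor in increasing order:
117^1 ≡ 117
117^2 ≡ 178
117^3 ≡ 216
117^4 ≡ 82
117^6 ≡ 169
117^12 ≡ 165
117^19 ≡ 211
117^38 ≡ 95
117^57 ≡ 122
117^76 ≡ 94
117^114 ≡ 228
117^228 ≡ 1
Therefore the multiplicative order of 117 modulo 229 is 228.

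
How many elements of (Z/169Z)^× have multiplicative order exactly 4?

2

φ(169) = φ(13^2) = 13·(13−1) = 156 = 2^2 · 3 · 13.
(Z/169Z)^× is cyclic (|G| = 156); a cyclic group of order m has exactly φ(d) elements of each order d | m, and none otherwise.
4 = 2^2 divides 156, and φ(4) = 2.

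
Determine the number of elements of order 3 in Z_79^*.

2

φ(79) = 79 − 1 = 78 = 2 · 3 · 13.
In a cyclic group of order 78, there are φ(d) elements of order d for each divisor d of 78, and zero for non-divisors.
3 | 78, and φ(3) = 3 − 1 = 2.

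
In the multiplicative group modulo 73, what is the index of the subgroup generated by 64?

24

ord(64) | φ(73) = 73 − 1 = 72 = 2^3 · 3^2.
Divisors of 72: 1, 2, 3, 4, 6, 8, 9, 12, 18, 24, 36, 72.
Check 64^d mod 73 for each divisor in increasing order:
64^1 ≡ 64 (mod 73)
64^2 ≡ 8 (mod 73)
64^3 ≡ 1 (mod 73) ✓
The order of 64 is 3, so the subgroup it generates has 3 elements.
[(Z/73Z)^× : ⟨64⟩] = 72/3 = 24.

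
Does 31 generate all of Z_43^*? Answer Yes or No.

No

φ(43) = 43 − 1 = 42 = 2 · 3 · 7.
It suffices to check that the order of 31 is not a proper divisor of 42: compute 31^(42/q) for q ∈ {2, 3, 7}.
31^21 ≡ 1 (mod 43)  [q = 2: ≡ 1 ✗]
31^14 ≡ 36 (mod 43)  [q = 3: ≢ 1 ✓]
31^6 ≡ 21 (mod 43)  [q = 7: ≢ 1 ✓]
31^21 ≡ 1 shows ord(31) | 21, strictly less than φ(43); not a primitive root.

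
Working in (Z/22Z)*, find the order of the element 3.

5

By Lagrange's theorem, ord_22(3) divides φ(22) = φ(2)·φ(11) = 1·10 = 10 = 2 · 5.
Divisors of 10: 1, 2, 5, 10.
Test each divisor d:
3^1 ≡ 3
3^2 ≡ 9
3^5 ≡ 1
Hence ord(3) = 5.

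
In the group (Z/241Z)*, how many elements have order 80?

32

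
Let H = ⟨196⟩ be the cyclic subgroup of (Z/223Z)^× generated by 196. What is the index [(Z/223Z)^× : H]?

Since 196 ∈ (Z/223Z)^×, its order divides φ(223) = 223 − 1 = 222 = 2 · 3 · 37.
Divisors of 222: 1, 2, 3, 6, 37, 74, 111, 222.
Check 196^d mod 223 for each divisor in increasing order:
196^1 ≡ 196
196^2 ≡ 60
196^3 ≡ 164
196^6 ≡ 136
196^37 ≡ 1
The order of 196 is 37, so the subgroup it generates has 37 elements.
Index = |(Z/223Z)^×| / |⟨196⟩| = 222 / 37 = 6.

6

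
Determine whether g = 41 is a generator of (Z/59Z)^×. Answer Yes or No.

No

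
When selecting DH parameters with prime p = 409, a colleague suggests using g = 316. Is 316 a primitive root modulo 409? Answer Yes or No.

Yes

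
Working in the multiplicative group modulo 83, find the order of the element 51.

Since 51 ∈ (Z/83Z)^×, its order divides φ(83) = 83 − 1 = 82 = 2 · 41.
Divisors of 82: 1, 2, 41, 82.
Evaluate successive powers at the divisors of 82:
51^1 ≡ 51
51^2 ≡ 28
51^41 ≡ 1
The smallest such exponent is 41, so the order of 51 is 41.

41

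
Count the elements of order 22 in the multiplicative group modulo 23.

φ(23) = 23 − 1 = 22 = 2 · 11.
In a cyclic group of order 22, there are φ(d) elements of order d for each divisor d of 22, and zero for non-divisors.
22 = 2 · 11 divides 22, and φ(22) = 10.

10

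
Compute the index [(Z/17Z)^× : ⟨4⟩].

The order of 4 must divide φ(17) = 17 − 1 = 16 = 2^4.
Divisors of 16: 1, 2, 4, 8, 16.
Check 4^d mod 17 for each divisor in increasing order:
4^1 ≡ 4 (mod 17)
4^2 ≡ 16 (mod 17)
4^4 ≡ 1 (mod 17) ✓
The order of 4 is 4, so the subgroup it generates has 4 elements.
Index = |(Z/17Z)^×| / |⟨4⟩| = 16 / 4 = 4.

4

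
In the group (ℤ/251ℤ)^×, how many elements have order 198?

φ(251) = 251 − 1 = 250 = 2 · 5^3.
In a cyclic group of order 250, there are φ(d) elements of order d for each divisor d of 250, and zero for non-divisors.
198 does not divide 250, so no element of (Z/251Z)^× has order 198.

0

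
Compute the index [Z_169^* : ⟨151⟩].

3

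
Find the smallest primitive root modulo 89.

3

φ(89) = 89 − 1 = 88 = 2^3 · 11.
Test candidates g = 2, 3, … against the prime factors q ∈ {2, 11} of φ(89): g is a generator iff g^(88/q) ≢ 1 for every such q.
g = 2: 2^44 ≡ 1 — hits 1, so not a primitive root.
g = 3: 3^44 ≡ 88; 3^8 ≡ 64 — none is 1, so 3 is a primitive root.
So 3 is the smallest generator of (Z/89Z)^×.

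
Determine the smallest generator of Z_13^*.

φ(13) = 13 − 1 = 12 = 2^2 · 3.
Test candidates g = 2, 3, … against the prime factors q ∈ {2, 3} of φ(13): g is a generator iff g^(12/q) ≢ 1 for every such q.
g = 2: 2^6 ≡ 12; 2^4 ≡ 3 — none is 1, so 2 is a primitive root.
The smallest primitive root modulo 13 is 2.

2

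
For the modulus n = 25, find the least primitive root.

2

φ(25) = φ(5^2) = 5·(5−1) = 20 = 2^2 · 5.
g is a primitive root iff g^(20/q) ≢ 1 (mod 25) for each prime q ∈ {2, 5}.
g = 2: 2^10 ≡ 24; 2^4 ≡ 16 — none is 1, so 2 is a primitive root.
The smallest primitive root modulo 25 is 2.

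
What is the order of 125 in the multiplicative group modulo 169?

52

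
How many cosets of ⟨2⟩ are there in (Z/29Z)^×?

1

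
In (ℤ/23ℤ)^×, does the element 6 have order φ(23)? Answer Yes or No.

No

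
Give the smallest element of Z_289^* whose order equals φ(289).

3

φ(289) = φ(17^2) = 17·(17−1) = 272 = 2^4 · 17.
g is a primitive root iff g^(272/q) ≢ 1 (mod 289) for each prime q ∈ {2, 17}.
g = 2: 2^136 ≡ 1 — hits 1, so not a primitive root.
g = 3: 3^136 ≡ 288; 3^16 ≡ 171 — none is 1, so 3 is a primitive root.
Hence the least primitive root of 289 is 3.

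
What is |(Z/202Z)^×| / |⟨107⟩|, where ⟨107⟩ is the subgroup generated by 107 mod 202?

By Lagrange's theorem, ord_202(107) divides φ(202) = φ(2)·φ(101) = 1·100 = 100 = 2^2 · 5^2.
Divisors of 100: 1, 2, 4, 5, 10, 20, 25, 50, 100.
Check 107^d mod 202 for each divisor in increasing order:
107^1 ≡ 107
107^2 ≡ 137
107^4 ≡ 185
107^5 ≡ 201
107^10 ≡ 1
The order of 107 is 10, so the subgroup it generates has 10 elements.
The index is φ(202) / ord(107) = 100 / 10 = 10.

10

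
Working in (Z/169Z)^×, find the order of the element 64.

ord(64) | φ(169) = φ(13^2) = 13·(13−1) = 156 = 2^2 · 3 · 13.
Divisors of 156: 1, 2, 3, 4, 6, 12, 13, 26, 39, 52, 78, 156.
Evaluate successive powers at the divisors of 156:
64^1 ≡ 64
64^2 ≡ 40
64^3 ≡ 25
64^4 ≡ 79
64^6 ≡ 118
64^12 ≡ 66
64^13 ≡ 168
64^26 ≡ 1
The smallest such exponent is 26, so the order of 64 is 26.

26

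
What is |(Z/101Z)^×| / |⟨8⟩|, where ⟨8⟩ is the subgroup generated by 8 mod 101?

1

ord(8) | φ(101) = 101 − 1 = 100 = 2^2 · 5^2.
Divisors of 100: 1, 2, 4, 5, 10, 20, 25, 50, 100.
Evaluate successive powers at the divisors of 100:
8^1 ≡ 8
8^2 ≡ 64
8^4 ≡ 56
8^5 ≡ 44
8^10 ≡ 17
8^20 ≡ 87
8^25 ≡ 91
8^50 ≡ 100
8^100 ≡ 1
Thus |⟨8⟩| = ord(8) = 100.
The index is φ(101) / ord(8) = 100 / 100 = 1.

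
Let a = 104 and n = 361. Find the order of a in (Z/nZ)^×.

By Lagrange's theorem, ord_361(104) divides φ(361) = φ(19^2) = 19·(19−1) = 342 = 2 · 3^2 · 19.
Divisors of 342: 1, 2, 3, 6, 9, 18, 19, 38, 57, 114, 171, 342.
Evaluate successive powers at the divisors of 342:
104^1 ≡ 104 (mod 361)
104^2 ≡ 347 (mod 361)
104^3 ≡ 349 (mod 361)
104^6 ≡ 144 (mod 361)
104^9 ≡ 77 (mod 361)
104^18 ≡ 153 (mod 361)
104^19 ≡ 28 (mod 361)
104^38 ≡ 62 (mod 361)
104^57 ≡ 292 (mod 361)
104^114 ≡ 68 (mod 361)
104^171 ≡ 1 (mod 361) ✓
The smallest such exponent is 171, so the order of 104 is 171.

171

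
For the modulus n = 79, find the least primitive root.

3

φ(79) = 79 − 1 = 78 = 2 · 3 · 13.
g is a primitive root iff g^(78/q) ≢ 1 (mod 79) for each prime q ∈ {2, 3, 13}.
g = 2: 2^39 ≡ 1 — hits 1, so not a primitive root.
g = 3: 3^39 ≡ 78; 3^26 ≡ 23; 3^6 ≡ 18 — none is 1, so 3 is a primitive root.
The smallest primitive root modulo 79 is 3.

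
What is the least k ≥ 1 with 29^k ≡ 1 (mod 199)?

99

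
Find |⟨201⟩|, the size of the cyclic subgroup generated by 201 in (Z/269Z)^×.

268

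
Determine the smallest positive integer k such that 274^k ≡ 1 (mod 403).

6

The order of 274 must divide φ(403) = φ(13·31) = (13−1)·(31−1) = 12·30 = 360 = 2^3 · 3^2 · 5.
Divisors of 360: 1, 2, 3, 4, 5, 6, 8, 9, 10, 12, 15, 18, 20, 24, 30, 36, 40, 45, 60, 72, 90, 120, 180, 360.
Test each divisor d:
274^1 ≡ 274
274^2 ≡ 118
274^3 ≡ 92
274^4 ≡ 222
274^5 ≡ 378
274^6 ≡ 1
Therefore the multiplicative order of 274 modulo 403 is 6.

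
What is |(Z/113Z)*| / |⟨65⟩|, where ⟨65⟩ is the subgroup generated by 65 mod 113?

The order of 65 must divide φ(113) = 113 − 1 = 112 = 2^4 · 7.
Divisors of 112: 1, 2, 4, 7, 8, 14, 16, 28, 56, 112.
Check 65^d mod 113 for each divisor in increasing order:
65^1 ≡ 65
65^2 ≡ 44
65^4 ≡ 15
65^7 ≡ 73
65^8 ≡ 112
65^14 ≡ 18
65^16 ≡ 1
Thus |⟨65⟩| = ord(65) = 16.
The index is φ(113) / ord(65) = 112 / 16 = 7.

7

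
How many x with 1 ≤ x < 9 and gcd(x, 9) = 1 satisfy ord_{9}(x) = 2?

φ(9) = φ(3^2) = 3·(3−1) = 6 = 2 · 3.
Since (Z/9Z)^× is cyclic of order 6, the number of elements of order d is φ(d) when d | 6 and 0 otherwise.
2 | 6, and φ(2) = 2 − 1 = 1.

1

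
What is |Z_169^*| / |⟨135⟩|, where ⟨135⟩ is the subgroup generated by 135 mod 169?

3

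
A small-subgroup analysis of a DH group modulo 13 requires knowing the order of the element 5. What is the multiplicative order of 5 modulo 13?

4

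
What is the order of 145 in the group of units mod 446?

The order of 145 must divide φ(446) = φ(2)·φ(223) = 1·222 = 222 = 2 · 3 · 37.
Divisors of 222: 1, 2, 3, 6, 37, 74, 111, 222.
Test each divisor d:
145^1 ≡ 145 (mod 446)
145^2 ≡ 63 (mod 446)
145^3 ≡ 215 (mod 446)
145^6 ≡ 287 (mod 446)
145^37 ≡ 407 (mod 446)
145^74 ≡ 183 (mod 446)
145^111 ≡ 445 (mod 446)
145^222 ≡ 1 (mod 446) ✓
So ord_446(145) = 222.

222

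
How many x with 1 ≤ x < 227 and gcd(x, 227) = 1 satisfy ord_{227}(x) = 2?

φ(227) = 227 − 1 = 226 = 2 · 113.
(Z/227Z)^× is cyclic (|G| = 226); a cyclic group of order m has exactly φ(d) elements of each order d | m, and none otherwise.
2 | 226, and φ(2) = 2 − 1 = 1.

1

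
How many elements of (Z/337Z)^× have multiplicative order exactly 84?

24

φ(337) = 337 − 1 = 336 = 2^4 · 3 · 7.
In a cyclic group of order 336, there are φ(d) elements of order d for each divisor d of 336, and zero for non-divisors.
84 = 2^2 · 3 · 7 divides 336, and φ(84) = 24.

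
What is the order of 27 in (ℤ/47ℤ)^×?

23

The order of 27 must divide φ(47) = 47 − 1 = 46 = 2 · 23.
Divisors of 46: 1, 2, 23, 46.
Compute 27^d (mod 47) for the divisors d until we hit 1:
27^1 ≡ 27 (mod 47)
27^2 ≡ 24 (mod 47)
27^23 ≡ 1 (mod 47) ✓
Therefore the multiplicative order of 27 modulo 47 is 23.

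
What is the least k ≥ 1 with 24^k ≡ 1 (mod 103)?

The order of 24 must divide φ(103) = 103 − 1 = 102 = 2 · 3 · 17.
Divisors of 102: 1, 2, 3, 6, 17, 34, 51, 102.
Compute 24^d (mod 103) for the divisors d until we hit 1:
24^1 ≡ 24 (mod 103)
24^2 ≡ 61 (mod 103)
24^3 ≡ 22 (mod 103)
24^6 ≡ 72 (mod 103)
24^17 ≡ 102 (mod 103)
24^34 ≡ 1 (mod 103) ✓
Hence ord(24) = 34.

34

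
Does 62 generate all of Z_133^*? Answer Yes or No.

No

133 = 7 · 19 is a product of two distinct odd primes, so (Z/133Z)^× ≅ (Z/7Z)^× × (Z/19Z)^× is not cyclic.
No primitive root modulo 133 exists; in particular 62 is not one.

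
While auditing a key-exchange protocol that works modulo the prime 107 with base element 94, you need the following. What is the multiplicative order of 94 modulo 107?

By Lagrange's theorem, ord_107(94) divides φ(107) = 107 − 1 = 106 = 2 · 53.
Divisors of 106: 1, 2, 53, 106.
Evaluate successive powers at the divisors of 106:
94^1 ≡ 94
94^2 ≡ 62
94^53 ≡ 106
94^106 ≡ 1
The smallest such exponent is 106, so the order of 94 is 106.

106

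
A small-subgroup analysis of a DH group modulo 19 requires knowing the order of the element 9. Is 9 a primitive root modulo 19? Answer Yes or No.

No

φ(19) = 19 − 1 = 18 = 2 · 3^2.
An element g generates (Z/19Z)^× iff g^(18/q) ≢ 1 (mod 19) for each prime q ∈ {2, 3}.
9^9 ≡ 1 (mod 19)  [q = 2: ≡ 1 ✗]
9^6 ≡ 11 (mod 19)  [q = 3: ≢ 1 ✓]
The check at q = 2 fails, so 9 generates a proper subgroup.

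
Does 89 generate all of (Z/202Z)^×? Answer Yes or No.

φ(202) = φ(2)·φ(101) = 1·100 = 100 = 2^2 · 5^2.
89 is a primitive root mod 202 iff 89^(φ(202)/q) ≢ 1 for every prime q | φ(202), i.e. q ∈ {2, 5}.
89^50 ≡ 201 (mod 202)  [q = 2: ≢ 1 ✓]
89^20 ≡ 95 (mod 202)  [q = 5: ≢ 1 ✓]
None equal 1, so ord_202(89) = 100: 89 is a primitive root.

Yes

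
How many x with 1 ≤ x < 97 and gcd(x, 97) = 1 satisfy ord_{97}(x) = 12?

φ(97) = 97 − 1 = 96 = 2^5 · 3.
Since (Z/97Z)^× is cyclic of order 96, the number of elements of order d is φ(d) when d | 96 and 0 otherwise.
12 = 2^2 · 3 divides 96, and φ(12) = 4.

4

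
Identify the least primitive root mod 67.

2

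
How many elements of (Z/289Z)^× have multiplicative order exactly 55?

φ(289) = φ(17^2) = 17·(17−1) = 272 = 2^4 · 17.
Since (Z/289Z)^× is cyclic of order 272, the number of elements of order d is φ(d) when d | 272 and 0 otherwise.
Since 55 ∤ 272, the count is 0.

0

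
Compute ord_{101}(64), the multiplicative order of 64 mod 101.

Since 64 ∈ (Z/101Z)^×, its order divides φ(101) = 101 − 1 = 100 = 2^2 · 5^2.
Divisors of 100: 1, 2, 4, 5, 10, 20, 25, 50, 100.
Evaluate successive powers at the divisors of 100:
64^1 ≡ 64 (mod 101)
64^2 ≡ 56 (mod 101)
64^4 ≡ 5 (mod 101)
64^5 ≡ 17 (mod 101)
64^10 ≡ 87 (mod 101)
64^20 ≡ 95 (mod 101)
64^25 ≡ 100 (mod 101)
64^50 ≡ 1 (mod 101) ✓
Hence ord(64) = 50.

50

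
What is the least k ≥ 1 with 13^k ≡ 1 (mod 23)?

11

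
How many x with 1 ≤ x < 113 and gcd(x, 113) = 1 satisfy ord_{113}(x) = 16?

8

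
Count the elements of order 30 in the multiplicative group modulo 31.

8

φ(31) = 31 − 1 = 30 = 2 · 3 · 5.
In a cyclic group of order 30, there are φ(d) elements of order d for each divisor d of 30, and zero for non-divisors.
30 = 2 · 3 · 5 divides 30, and φ(30) = 8.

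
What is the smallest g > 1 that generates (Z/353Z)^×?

3

φ(353) = 353 − 1 = 352 = 2^5 · 11.
g is a primitive root iff g^(352/q) ≢ 1 (mod 353) for each prime q ∈ {2, 11}.
g = 2: 2^176 ≡ 1 — hits 1, so not a primitive root.
g = 3: 3^176 ≡ 352; 3^32 ≡ 140 — none is 1, so 3 is a primitive root.
The smallest primitive root modulo 353 is 3.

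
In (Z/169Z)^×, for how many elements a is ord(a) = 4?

2

φ(169) = φ(13^2) = 13·(13−1) = 156 = 2^2 · 3 · 13.
(Z/169Z)^× is cyclic (|G| = 156); a cyclic group of order m has exactly φ(d) elements of each order d | m, and none otherwise.
4 = 2^2 divides 156, and φ(4) = 2.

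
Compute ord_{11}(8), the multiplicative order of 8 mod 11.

10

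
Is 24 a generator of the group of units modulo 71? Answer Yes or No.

φ(71) = 71 − 1 = 70 = 2 · 5 · 7.
It suffices to check that the order of 24 is not a proper divisor of 70: compute 24^(70/q) for q ∈ {2, 5, 7}.
24^35 ≡ 1 (mod 71)  [q = 2: ≡ 1 ✗]
24^14 ≡ 25 (mod 71)  [q = 5: ≢ 1 ✓]
24^10 ≡ 37 (mod 71)  [q = 7: ≢ 1 ✓]
24^35 ≡ 1 shows ord(24) | 35, strictly less than φ(71); not a primitive root.

No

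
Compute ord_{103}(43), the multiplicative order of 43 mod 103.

Since 43 ∈ (Z/103Z)^×, its order divides φ(103) = 103 − 1 = 102 = 2 · 3 · 17.
Divisors of 102: 1, 2, 3, 6, 17, 34, 51, 102.
Evaluate successive powers at the divisors of 102:
43^1 ≡ 43 (mod 103)
43^2 ≡ 98 (mod 103)
43^3 ≡ 94 (mod 103)
43^6 ≡ 81 (mod 103)
43^17 ≡ 47 (mod 103)
43^34 ≡ 46 (mod 103)
43^51 ≡ 102 (mod 103)
43^102 ≡ 1 (mod 103) ✓
Therefore the multiplicative order of 43 modulo 103 is 102.

102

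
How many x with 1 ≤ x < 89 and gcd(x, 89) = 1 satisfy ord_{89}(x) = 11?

10

φ(89) = 89 − 1 = 88 = 2^3 · 11.
(Z/89Z)^× is cyclic (|G| = 88); a cyclic group of order m has exactly φ(d) elements of each order d | m, and none otherwise.
11 | 88, and φ(11) = 11 − 1 = 10.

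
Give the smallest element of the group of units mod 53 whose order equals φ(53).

2

φ(53) = 53 − 1 = 52 = 2^2 · 13.
g is a primitive root iff g^(52/q) ≢ 1 (mod 53) for each prime q ∈ {2, 13}.
g = 2: 2^26 ≡ 52; 2^4 ≡ 16 — none is 1, so 2 is a primitive root.
The smallest primitive root modulo 53 is 2.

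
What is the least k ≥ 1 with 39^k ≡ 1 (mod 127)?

126

By Lagrange's theorem, ord_127(39) divides φ(127) = 127 − 1 = 126 = 2 · 3^2 · 7.
Divisors of 126: 1, 2, 3, 6, 7, 9, 14, 18, 21, 42, 63, 126.
Compute 39^d (mod 127) for the divisors d until we hit 1:
39^1 ≡ 39
39^2 ≡ 124
39^3 ≡ 10
39^6 ≡ 100
39^7 ≡ 90
39^9 ≡ 111
39^14 ≡ 99
39^18 ≡ 2
39^21 ≡ 20
39^42 ≡ 19
39^63 ≡ 126
39^126 ≡ 1
So ord_127(39) = 126.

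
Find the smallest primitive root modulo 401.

3

φ(401) = 401 − 1 = 400 = 2^4 · 5^2.
Test candidates g = 2, 3, … against the prime factors q ∈ {2, 5} of φ(401): g is a generator iff g^(400/q) ≢ 1 for every such q.
g = 2: 2^200 ≡ 1 — hits 1, so not a primitive root.
g = 3: 3^200 ≡ 400; 3^80 ≡ 72 — none is 1, so 3 is a primitive root.
Hence the least primitive root of 401 is 3.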